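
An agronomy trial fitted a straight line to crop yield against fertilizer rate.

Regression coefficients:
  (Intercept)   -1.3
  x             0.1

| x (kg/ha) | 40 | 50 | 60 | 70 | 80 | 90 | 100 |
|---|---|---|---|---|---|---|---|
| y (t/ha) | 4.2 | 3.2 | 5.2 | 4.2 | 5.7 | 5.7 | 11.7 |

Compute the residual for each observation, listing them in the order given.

x=40: ŷ = -1.3 + 0.1·40 = 2.7; r = 4.2 − 2.7 = 1.5
x=50: ŷ = -1.3 + 0.1·50 = 3.7; r = 3.2 − 3.7 = -0.5
x=60: ŷ = -1.3 + 0.1·60 = 4.7; r = 5.2 − 4.7 = 0.5
x=70: ŷ = -1.3 + 0.1·70 = 5.7; r = 4.2 − 5.7 = -1.5
x=80: ŷ = -1.3 + 0.1·80 = 6.7; r = 5.7 − 6.7 = -1
x=90: ŷ = -1.3 + 0.1·90 = 7.7; r = 5.7 − 7.7 = -2
x=100: ŷ = -1.3 + 0.1·100 = 8.7; r = 11.7 − 8.7 = 3

1.5, -0.5, 0.5, -1.5, -1, -2, 3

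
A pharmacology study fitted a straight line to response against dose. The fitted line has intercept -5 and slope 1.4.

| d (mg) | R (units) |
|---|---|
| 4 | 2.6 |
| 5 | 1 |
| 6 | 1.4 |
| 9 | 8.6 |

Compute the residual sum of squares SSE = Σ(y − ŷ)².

d=4: R̂ = -5 + 1.4·4 = 0.6; e = 2.6 − 0.6 = 2
d=5: R̂ = -5 + 1.4·5 = 2; e = 1 − 2 = -1
d=6: R̂ = -5 + 1.4·6 = 3.4; e = 1.4 − 3.4 = -2
d=9: R̂ = -5 + 1.4·9 = 7.6; e = 8.6 − 7.6 = 1
SSE = 4 + 1 + 4 + 1 = 10

SSE = 10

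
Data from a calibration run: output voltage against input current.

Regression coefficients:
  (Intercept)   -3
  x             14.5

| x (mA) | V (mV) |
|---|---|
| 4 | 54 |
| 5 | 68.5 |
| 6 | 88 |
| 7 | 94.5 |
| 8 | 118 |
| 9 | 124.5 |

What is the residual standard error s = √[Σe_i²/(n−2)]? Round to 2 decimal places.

s = 4.12

x=4: V̂ = -3 + 14.5·4 = 55; e = 54 − 55 = -1
x=5: V̂ = -3 + 14.5·5 = 69.5; e = 68.5 − 69.5 = -1
x=6: V̂ = -3 + 14.5·6 = 84; e = 88 − 84 = 4
x=7: V̂ = -3 + 14.5·7 = 98.5; e = 94.5 − 98.5 = -4
x=8: V̂ = -3 + 14.5·8 = 113; e = 118 − 113 = 5
x=9: V̂ = -3 + 14.5·9 = 127.5; e = 124.5 − 127.5 = -3
SSE = 1 + 1 + 16 + 16 + 25 + 9 = 68
s = √(68/4) = √17 ≈ 4.12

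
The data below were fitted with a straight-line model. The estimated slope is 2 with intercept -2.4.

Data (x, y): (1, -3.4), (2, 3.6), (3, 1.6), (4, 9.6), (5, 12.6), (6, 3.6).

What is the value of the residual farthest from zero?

e = -6

x=1: ŷ = -2.4 + 2·1 = -0.4; e = -3.4 − (-0.4) = -3
x=2: ŷ = -2.4 + 2·2 = 1.6; e = 3.6 − 1.6 = 2
x=3: ŷ = -2.4 + 2·3 = 3.6; e = 1.6 − 3.6 = -2
x=4: ŷ = -2.4 + 2·4 = 5.6; e = 9.6 − 5.6 = 4
x=5: ŷ = -2.4 + 2·5 = 7.6; e = 12.6 − 7.6 = 5
x=6: ŷ = -2.4 + 2·6 = 9.6; e = 3.6 − 9.6 = -6
Largest |e| is 6 at x = 6, residual -6.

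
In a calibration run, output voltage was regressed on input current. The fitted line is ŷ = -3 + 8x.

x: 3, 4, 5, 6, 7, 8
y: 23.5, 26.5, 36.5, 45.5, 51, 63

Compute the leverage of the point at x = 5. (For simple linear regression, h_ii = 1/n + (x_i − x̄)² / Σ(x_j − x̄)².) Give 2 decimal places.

x̄ = (3 + 4 + 5 + 6 + 7 + 8)/6 = 5.5
Σ(x − x̄)² = 6.25 + 2.25 + 0.25 + 0.25 + 2.25 + 6.25 = 17.5
h = 1/6 + (-0.5)²/17.5 = 0.166667 + 0.0142857 = 0.18

h = 0.18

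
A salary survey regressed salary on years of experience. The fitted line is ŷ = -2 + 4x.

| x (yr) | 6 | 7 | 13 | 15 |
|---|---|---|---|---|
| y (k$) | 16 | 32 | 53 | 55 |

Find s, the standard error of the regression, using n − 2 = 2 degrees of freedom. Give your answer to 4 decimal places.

x=6: ŷ = -2 + 4·6 = 22; r = 16 − 22 = -6
x=7: ŷ = -2 + 4·7 = 26; r = 32 − 26 = 6
x=13: ŷ = -2 + 4·13 = 50; r = 53 − 50 = 3
x=15: ŷ = -2 + 4·15 = 58; r = 55 − 58 = -3
SSE = 36 + 36 + 9 + 9 = 90
s = √(90/2) = √45 ≈ 6.7082

s = 6.7082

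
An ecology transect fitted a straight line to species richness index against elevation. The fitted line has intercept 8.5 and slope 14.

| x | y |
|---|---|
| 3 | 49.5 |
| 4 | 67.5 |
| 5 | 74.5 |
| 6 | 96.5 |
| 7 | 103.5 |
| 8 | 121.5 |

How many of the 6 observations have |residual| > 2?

4

x=3: ŷ = 8.5 + 14·3 = 50.5; r = 49.5 − 50.5 = -1
x=4: ŷ = 8.5 + 14·4 = 64.5; r = 67.5 − 64.5 = 3
x=5: ŷ = 8.5 + 14·5 = 78.5; r = 74.5 − 78.5 = -4
x=6: ŷ = 8.5 + 14·6 = 92.5; r = 96.5 − 92.5 = 4
x=7: ŷ = 8.5 + 14·7 = 106.5; r = 103.5 − 106.5 = -3
x=8: ŷ = 8.5 + 14·8 = 120.5; r = 121.5 − 120.5 = 1
|r| > 2: x=4 (|r|=3), x=5 (|r|=4), x=6 (|r|=4), x=7 (|r|=3) → 4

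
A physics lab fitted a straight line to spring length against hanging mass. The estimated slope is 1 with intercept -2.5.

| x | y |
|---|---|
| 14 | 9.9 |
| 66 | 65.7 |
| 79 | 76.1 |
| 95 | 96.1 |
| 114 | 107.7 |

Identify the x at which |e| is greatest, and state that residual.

x = 114, e = -3.8

x=14: ŷ = -2.5 + 14 = 11.5; e = 9.9 − 11.5 = -1.6
x=66: ŷ = -2.5 + 66 = 63.5; e = 65.7 − 63.5 = 2.2
x=79: ŷ = -2.5 + 79 = 76.5; e = 76.1 − 76.5 = -0.4
x=95: ŷ = -2.5 + 95 = 92.5; e = 96.1 − 92.5 = 3.6
x=114: ŷ = -2.5 + 114 = 111.5; e = 107.7 − 111.5 = -3.8
Largest |e| is 3.8 at x = 114, residual -3.8.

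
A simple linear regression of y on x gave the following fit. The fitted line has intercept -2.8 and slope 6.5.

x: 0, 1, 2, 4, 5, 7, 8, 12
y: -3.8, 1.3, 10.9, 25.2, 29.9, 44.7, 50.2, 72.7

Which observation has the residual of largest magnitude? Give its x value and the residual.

x = 12, r = -2.5

x=0: ŷ = -2.8 + 6.5·0 = -2.8; r = -3.8 − (-2.8) = -1
x=1: ŷ = -2.8 + 6.5·1 = 3.7; r = 1.3 − 3.7 = -2.4
x=2: ŷ = -2.8 + 6.5·2 = 10.2; r = 10.9 − 10.2 = 0.7
x=4: ŷ = -2.8 + 6.5·4 = 23.2; r = 25.2 − 23.2 = 2
x=5: ŷ = -2.8 + 6.5·5 = 29.7; r = 29.9 − 29.7 = 0.2
x=7: ŷ = -2.8 + 6.5·7 = 42.7; r = 44.7 − 42.7 = 2
x=8: ŷ = -2.8 + 6.5·8 = 49.2; r = 50.2 − 49.2 = 1
x=12: ŷ = -2.8 + 6.5·12 = 75.2; r = 72.7 − 75.2 = -2.5
Largest |r| is 2.5 at x = 12, residual -2.5.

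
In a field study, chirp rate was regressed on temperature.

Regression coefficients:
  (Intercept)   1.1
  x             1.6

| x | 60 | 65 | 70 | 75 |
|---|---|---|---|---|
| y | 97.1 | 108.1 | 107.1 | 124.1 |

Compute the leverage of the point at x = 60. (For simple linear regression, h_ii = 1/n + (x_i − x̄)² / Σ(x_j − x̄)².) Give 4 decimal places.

x̄ = (60 + 65 + 70 + 75)/4 = 67.5
Σ(x − x̄)² = 56.25 + 6.25 + 6.25 + 56.25 = 125
h = 1/4 + (-7.5)²/125 = 0.25 + 0.45 = 0.7000

h = 0.7000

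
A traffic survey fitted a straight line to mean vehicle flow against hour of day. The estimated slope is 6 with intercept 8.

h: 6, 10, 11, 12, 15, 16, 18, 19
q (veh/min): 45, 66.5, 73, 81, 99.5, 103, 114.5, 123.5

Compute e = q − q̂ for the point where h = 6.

e = 1

q̂ = 8 + 6·6 = 44
e = 45 − 44 = 1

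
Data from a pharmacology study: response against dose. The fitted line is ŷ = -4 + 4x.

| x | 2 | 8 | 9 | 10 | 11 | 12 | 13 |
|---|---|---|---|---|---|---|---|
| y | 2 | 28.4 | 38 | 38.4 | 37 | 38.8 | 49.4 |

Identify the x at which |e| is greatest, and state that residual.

x=2: ŷ = -4 + 4·2 = 4; e = 2 − 4 = -2
x=8: ŷ = -4 + 4·8 = 28; e = 28.4 − 28 = 0.4
x=9: ŷ = -4 + 4·9 = 32; e = 38 − 32 = 6
x=10: ŷ = -4 + 4·10 = 36; e = 38.4 − 36 = 2.4
x=11: ŷ = -4 + 4·11 = 40; e = 37 − 40 = -3
x=12: ŷ = -4 + 4·12 = 44; e = 38.8 − 44 = -5.2
x=13: ŷ = -4 + 4·13 = 48; e = 49.4 − 48 = 1.4
Largest |e| is 6 at x = 9, residual 6.

x = 9, e = 6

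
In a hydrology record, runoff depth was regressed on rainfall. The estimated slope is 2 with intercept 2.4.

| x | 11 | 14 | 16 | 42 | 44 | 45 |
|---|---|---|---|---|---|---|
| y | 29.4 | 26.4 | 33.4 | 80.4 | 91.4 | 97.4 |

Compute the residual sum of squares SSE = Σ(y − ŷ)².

SSE = 104

x=11: ŷ = 2.4 + 2·11 = 24.4; r = 29.4 − 24.4 = 5
x=14: ŷ = 2.4 + 2·14 = 30.4; r = 26.4 − 30.4 = -4
x=16: ŷ = 2.4 + 2·16 = 34.4; r = 33.4 − 34.4 = -1
x=42: ŷ = 2.4 + 2·42 = 86.4; r = 80.4 − 86.4 = -6
x=44: ŷ = 2.4 + 2·44 = 90.4; r = 91.4 − 90.4 = 1
x=45: ŷ = 2.4 + 2·45 = 92.4; r = 97.4 − 92.4 = 5
SSE = 25 + 16 + 1 + 36 + 1 + 25 = 104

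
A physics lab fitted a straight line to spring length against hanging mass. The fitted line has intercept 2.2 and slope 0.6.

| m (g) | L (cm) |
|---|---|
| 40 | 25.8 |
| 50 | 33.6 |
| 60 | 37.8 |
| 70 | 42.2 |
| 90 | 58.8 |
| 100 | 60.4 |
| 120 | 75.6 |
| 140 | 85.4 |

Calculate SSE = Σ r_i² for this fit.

SSE = 18.88

m=40: L̂ = 2.2 + 0.6·40 = 26.2; r = 25.8 − 26.2 = -0.4
m=50: L̂ = 2.2 + 0.6·50 = 32.2; r = 33.6 − 32.2 = 1.4
m=60: L̂ = 2.2 + 0.6·60 = 38.2; r = 37.8 − 38.2 = -0.4
m=70: L̂ = 2.2 + 0.6·70 = 44.2; r = 42.2 − 44.2 = -2
m=90: L̂ = 2.2 + 0.6·90 = 56.2; r = 58.8 − 56.2 = 2.6
m=100: L̂ = 2.2 + 0.6·100 = 62.2; r = 60.4 − 62.2 = -1.8
m=120: L̂ = 2.2 + 0.6·120 = 74.2; r = 75.6 − 74.2 = 1.4
m=140: L̂ = 2.2 + 0.6·140 = 86.2; r = 85.4 − 86.2 = -0.8
SSE = 0.16 + 1.96 + 0.16 + 4 + 6.76 + 3.24 + 1.96 + 0.64 = 18.88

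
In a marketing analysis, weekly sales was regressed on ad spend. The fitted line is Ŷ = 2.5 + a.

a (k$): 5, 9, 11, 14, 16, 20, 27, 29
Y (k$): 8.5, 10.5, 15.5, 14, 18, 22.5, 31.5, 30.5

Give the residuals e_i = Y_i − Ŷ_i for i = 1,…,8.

a=5: Ŷ = 2.5 + 5 = 7.5; e = 8.5 − 7.5 = 1
a=9: Ŷ = 2.5 + 9 = 11.5; e = 10.5 − 11.5 = -1
a=11: Ŷ = 2.5 + 11 = 13.5; e = 15.5 − 13.5 = 2
a=14: Ŷ = 2.5 + 14 = 16.5; e = 14 − 16.5 = -2.5
a=16: Ŷ = 2.5 + 16 = 18.5; e = 18 − 18.5 = -0.5
a=20: Ŷ = 2.5 + 20 = 22.5; e = 22.5 − 22.5 = 0
a=27: Ŷ = 2.5 + 27 = 29.5; e = 31.5 − 29.5 = 2
a=29: Ŷ = 2.5 + 29 = 31.5; e = 30.5 − 31.5 = -1

1, -1, 2, -2.5, -0.5, 0, 2, -1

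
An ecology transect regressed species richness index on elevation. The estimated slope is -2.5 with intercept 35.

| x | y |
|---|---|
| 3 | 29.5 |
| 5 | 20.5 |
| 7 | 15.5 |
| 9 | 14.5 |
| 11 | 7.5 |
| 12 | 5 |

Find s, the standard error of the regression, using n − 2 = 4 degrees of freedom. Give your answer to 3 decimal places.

s = 2.000

x=3: ŷ = 35 − 2.5·3 = 27.5; r = 29.5 − 27.5 = 2
x=5: ŷ = 35 − 2.5·5 = 22.5; r = 20.5 − 22.5 = -2
x=7: ŷ = 35 − 2.5·7 = 17.5; r = 15.5 − 17.5 = -2
x=9: ŷ = 35 − 2.5·9 = 12.5; r = 14.5 − 12.5 = 2
x=11: ŷ = 35 − 2.5·11 = 7.5; r = 7.5 − 7.5 = 0
x=12: ŷ = 35 − 2.5·12 = 5; r = 5 − 5 = 0
SSE = 4 + 4 + 4 + 4 + 0 + 0 = 16
s = √(16/4) = √4 ≈ 2.000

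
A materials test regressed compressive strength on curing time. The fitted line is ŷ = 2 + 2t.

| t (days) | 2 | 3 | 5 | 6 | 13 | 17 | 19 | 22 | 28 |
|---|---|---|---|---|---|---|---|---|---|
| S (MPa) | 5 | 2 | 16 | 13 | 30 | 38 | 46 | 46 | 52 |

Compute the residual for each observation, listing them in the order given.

t=2: ŷ = 2 + 2·2 = 6; r = 5 − 6 = -1
t=3: ŷ = 2 + 2·3 = 8; r = 2 − 8 = -6
t=5: ŷ = 2 + 2·5 = 12; r = 16 − 12 = 4
t=6: ŷ = 2 + 2·6 = 14; r = 13 − 14 = -1
t=13: ŷ = 2 + 2·13 = 28; r = 30 − 28 = 2
t=17: ŷ = 2 + 2·17 = 36; r = 38 − 36 = 2
t=19: ŷ = 2 + 2·19 = 40; r = 46 − 40 = 6
t=22: ŷ = 2 + 2·22 = 46; r = 46 − 46 = 0
t=28: ŷ = 2 + 2·28 = 58; r = 52 − 58 = -6

-1, -6, 4, -1, 2, 2, 6, 0, -6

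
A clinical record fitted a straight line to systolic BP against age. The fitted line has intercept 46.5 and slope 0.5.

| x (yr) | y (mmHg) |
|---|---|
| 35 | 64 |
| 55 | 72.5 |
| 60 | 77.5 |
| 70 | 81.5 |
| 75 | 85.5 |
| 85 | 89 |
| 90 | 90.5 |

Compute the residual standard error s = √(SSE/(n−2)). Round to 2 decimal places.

x=35: ŷ = 46.5 + 0.5·35 = 64; r = 64 − 64 = 0
x=55: ŷ = 46.5 + 0.5·55 = 74; r = 72.5 − 74 = -1.5
x=60: ŷ = 46.5 + 0.5·60 = 76.5; r = 77.5 − 76.5 = 1
x=70: ŷ = 46.5 + 0.5·70 = 81.5; r = 81.5 − 81.5 = 0
x=75: ŷ = 46.5 + 0.5·75 = 84; r = 85.5 − 84 = 1.5
x=85: ŷ = 46.5 + 0.5·85 = 89; r = 89 − 89 = 0
x=90: ŷ = 46.5 + 0.5·90 = 91.5; r = 90.5 − 91.5 = -1
SSE = 0 + 2.25 + 1 + 0 + 2.25 + 0 + 1 = 6.5
s = √(6.5/5) = √1.3 ≈ 1.14

s = 1.14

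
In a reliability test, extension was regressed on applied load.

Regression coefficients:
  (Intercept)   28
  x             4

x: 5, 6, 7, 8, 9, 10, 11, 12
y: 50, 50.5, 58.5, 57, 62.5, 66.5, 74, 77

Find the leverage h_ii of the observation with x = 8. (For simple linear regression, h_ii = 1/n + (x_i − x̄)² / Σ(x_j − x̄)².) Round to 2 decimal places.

x̄ = (5 + 6 + 7 + 8 + 9 + 10 + 11 + 12)/8 = 8.5
Σ(x − x̄)² = 12.25 + 6.25 + 2.25 + 0.25 + 0.25 + 2.25 + 6.25 + 12.25 = 42
h = 1/8 + (-0.5)²/42 = 0.125 + 0.00595238 = 0.13

h = 0.13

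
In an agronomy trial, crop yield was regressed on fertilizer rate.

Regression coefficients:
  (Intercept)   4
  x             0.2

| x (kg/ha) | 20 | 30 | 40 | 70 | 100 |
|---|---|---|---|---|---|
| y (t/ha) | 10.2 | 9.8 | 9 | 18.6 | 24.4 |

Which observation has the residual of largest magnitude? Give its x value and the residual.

x=20: ŷ = 4 + 0.2·20 = 8; e = 10.2 − 8 = 2.2
x=30: ŷ = 4 + 0.2·30 = 10; e = 9.8 − 10 = -0.2
x=40: ŷ = 4 + 0.2·40 = 12; e = 9 − 12 = -3
x=70: ŷ = 4 + 0.2·70 = 18; e = 18.6 − 18 = 0.6
x=100: ŷ = 4 + 0.2·100 = 24; e = 24.4 − 24 = 0.4
Largest |e| is 3 at x = 40, residual -3.

x = 40, e = -3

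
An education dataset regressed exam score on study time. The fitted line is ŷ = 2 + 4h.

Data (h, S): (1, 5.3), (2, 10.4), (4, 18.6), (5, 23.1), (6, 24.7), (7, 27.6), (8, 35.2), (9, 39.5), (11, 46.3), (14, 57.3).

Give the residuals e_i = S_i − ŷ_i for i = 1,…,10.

-0.7, 0.4, 0.6, 1.1, -1.3, -2.4, 1.2, 1.5, 0.3, -0.7

h=1: ŷ = 2 + 4·1 = 6; e = 5.3 − 6 = -0.7
h=2: ŷ = 2 + 4·2 = 10; e = 10.4 − 10 = 0.4
h=4: ŷ = 2 + 4·4 = 18; e = 18.6 − 18 = 0.6
h=5: ŷ = 2 + 4·5 = 22; e = 23.1 − 22 = 1.1
h=6: ŷ = 2 + 4·6 = 26; e = 24.7 − 26 = -1.3
h=7: ŷ = 2 + 4·7 = 30; e = 27.6 − 30 = -2.4
h=8: ŷ = 2 + 4·8 = 34; e = 35.2 − 34 = 1.2
h=9: ŷ = 2 + 4·9 = 38; e = 39.5 − 38 = 1.5
h=11: ŷ = 2 + 4·11 = 46; e = 46.3 − 46 = 0.3
h=14: ŷ = 2 + 4·14 = 58; e = 57.3 − 58 = -0.7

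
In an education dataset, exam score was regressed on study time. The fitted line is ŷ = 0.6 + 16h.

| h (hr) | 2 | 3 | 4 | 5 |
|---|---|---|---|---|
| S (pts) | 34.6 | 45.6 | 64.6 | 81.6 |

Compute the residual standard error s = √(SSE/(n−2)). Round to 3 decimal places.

h=2: ŷ = 0.6 + 16·2 = 32.6; e = 34.6 − 32.6 = 2
h=3: ŷ = 0.6 + 16·3 = 48.6; e = 45.6 − 48.6 = -3
h=4: ŷ = 0.6 + 16·4 = 64.6; e = 64.6 − 64.6 = 0
h=5: ŷ = 0.6 + 16·5 = 80.6; e = 81.6 − 80.6 = 1
SSE = 4 + 9 + 0 + 1 = 14
s = √(14/2) = √7 ≈ 2.646

s = 2.646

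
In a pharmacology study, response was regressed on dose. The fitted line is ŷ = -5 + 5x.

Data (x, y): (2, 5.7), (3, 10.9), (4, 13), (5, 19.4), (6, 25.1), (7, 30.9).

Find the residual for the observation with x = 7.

r = 0.9

ŷ = -5 + 5·7 = 30
r = 30.9 − 30 = 0.9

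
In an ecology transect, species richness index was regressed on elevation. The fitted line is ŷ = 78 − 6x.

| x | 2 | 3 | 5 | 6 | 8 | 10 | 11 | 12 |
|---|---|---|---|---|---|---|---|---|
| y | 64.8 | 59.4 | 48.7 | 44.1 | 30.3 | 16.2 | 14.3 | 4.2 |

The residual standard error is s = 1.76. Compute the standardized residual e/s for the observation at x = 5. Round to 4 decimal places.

0.3977

ŷ = 78 − 6·5 = 48
e = 48.7 − 48 = 0.7
e/s = 0.7 / 1.76 = 0.3977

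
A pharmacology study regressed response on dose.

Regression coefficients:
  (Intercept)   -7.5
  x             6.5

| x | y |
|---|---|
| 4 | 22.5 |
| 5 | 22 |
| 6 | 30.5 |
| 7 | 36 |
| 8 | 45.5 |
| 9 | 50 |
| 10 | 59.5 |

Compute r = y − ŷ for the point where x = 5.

r = -3

ŷ = -7.5 + 6.5·5 = 25
r = 22 − 25 = -3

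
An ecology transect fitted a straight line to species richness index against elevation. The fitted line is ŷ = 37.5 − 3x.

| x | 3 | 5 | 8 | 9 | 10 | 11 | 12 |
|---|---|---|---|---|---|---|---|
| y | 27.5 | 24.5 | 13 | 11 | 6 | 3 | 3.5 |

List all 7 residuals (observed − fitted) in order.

-1, 2, -0.5, 0.5, -1.5, -1.5, 2

x=3: ŷ = 37.5 − 3·3 = 28.5; r = 27.5 − 28.5 = -1
x=5: ŷ = 37.5 − 3·5 = 22.5; r = 24.5 − 22.5 = 2
x=8: ŷ = 37.5 − 3·8 = 13.5; r = 13 − 13.5 = -0.5
x=9: ŷ = 37.5 − 3·9 = 10.5; r = 11 − 10.5 = 0.5
x=10: ŷ = 37.5 − 3·10 = 7.5; r = 6 − 7.5 = -1.5
x=11: ŷ = 37.5 − 3·11 = 4.5; r = 3 − 4.5 = -1.5
x=12: ŷ = 37.5 − 3·12 = 1.5; r = 3.5 − 1.5 = 2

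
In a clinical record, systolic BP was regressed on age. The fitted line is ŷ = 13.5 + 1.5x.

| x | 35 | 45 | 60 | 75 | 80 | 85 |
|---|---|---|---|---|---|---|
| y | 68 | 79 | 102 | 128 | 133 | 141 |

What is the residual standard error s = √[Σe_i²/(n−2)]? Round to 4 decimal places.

s = 1.9039

x=35: ŷ = 13.5 + 1.5·35 = 66; e = 68 − 66 = 2
x=45: ŷ = 13.5 + 1.5·45 = 81; e = 79 − 81 = -2
x=60: ŷ = 13.5 + 1.5·60 = 103.5; e = 102 − 103.5 = -1.5
x=75: ŷ = 13.5 + 1.5·75 = 126; e = 128 − 126 = 2
x=80: ŷ = 13.5 + 1.5·80 = 133.5; e = 133 − 133.5 = -0.5
x=85: ŷ = 13.5 + 1.5·85 = 141; e = 141 − 141 = 0
SSE = 4 + 4 + 2.25 + 4 + 0.25 + 0 = 14.5
s = √(14.5/4) = √3.625 ≈ 1.9039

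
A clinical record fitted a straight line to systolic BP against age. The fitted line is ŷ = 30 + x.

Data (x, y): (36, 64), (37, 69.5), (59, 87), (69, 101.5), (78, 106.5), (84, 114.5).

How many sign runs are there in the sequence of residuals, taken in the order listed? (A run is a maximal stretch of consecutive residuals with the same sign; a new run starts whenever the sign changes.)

x=36: ŷ = 30 + 36 = 66; r = 64 − 66 = -2
x=37: ŷ = 30 + 37 = 67; r = 69.5 − 67 = 2.5
x=59: ŷ = 30 + 59 = 89; r = 87 − 89 = -2
x=69: ŷ = 30 + 69 = 99; r = 101.5 − 99 = 2.5
x=78: ŷ = 30 + 78 = 108; r = 106.5 − 108 = -1.5
x=84: ŷ = 30 + 84 = 114; r = 114.5 − 114 = 0.5
Signs: − + − + − +
Runs: −×1, +×1, −×1, +×1, −×1, +×1 → 6

6 runs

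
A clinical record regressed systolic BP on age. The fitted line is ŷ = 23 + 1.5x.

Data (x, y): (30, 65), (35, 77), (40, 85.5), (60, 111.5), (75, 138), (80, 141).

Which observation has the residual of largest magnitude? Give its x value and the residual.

x = 30, e = -3

x=30: ŷ = 23 + 1.5·30 = 68; e = 65 − 68 = -3
x=35: ŷ = 23 + 1.5·35 = 75.5; e = 77 − 75.5 = 1.5
x=40: ŷ = 23 + 1.5·40 = 83; e = 85.5 − 83 = 2.5
x=60: ŷ = 23 + 1.5·60 = 113; e = 111.5 − 113 = -1.5
x=75: ŷ = 23 + 1.5·75 = 135.5; e = 138 − 135.5 = 2.5
x=80: ŷ = 23 + 1.5·80 = 143; e = 141 − 143 = -2
Largest |e| is 3 at x = 30, residual -3.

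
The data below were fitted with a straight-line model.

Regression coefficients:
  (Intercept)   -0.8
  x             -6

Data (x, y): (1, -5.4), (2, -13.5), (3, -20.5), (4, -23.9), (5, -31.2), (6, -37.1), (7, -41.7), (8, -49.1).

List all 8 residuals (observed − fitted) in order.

x=1: ŷ = -0.8 − 6·1 = -6.8; e = -5.4 − (-6.8) = 1.4
x=2: ŷ = -0.8 − 6·2 = -12.8; e = -13.5 − (-12.8) = -0.7
x=3: ŷ = -0.8 − 6·3 = -18.8; e = -20.5 − (-18.8) = -1.7
x=4: ŷ = -0.8 − 6·4 = -24.8; e = -23.9 − (-24.8) = 0.9
x=5: ŷ = -0.8 − 6·5 = -30.8; e = -31.2 − (-30.8) = -0.4
x=6: ŷ = -0.8 − 6·6 = -36.8; e = -37.1 − (-36.8) = -0.3
x=7: ŷ = -0.8 − 6·7 = -42.8; e = -41.7 − (-42.8) = 1.1
x=8: ŷ = -0.8 − 6·8 = -48.8; e = -49.1 − (-48.8) = -0.3

1.4, -0.7, -1.7, 0.9, -0.4, -0.3, 1.1, -0.3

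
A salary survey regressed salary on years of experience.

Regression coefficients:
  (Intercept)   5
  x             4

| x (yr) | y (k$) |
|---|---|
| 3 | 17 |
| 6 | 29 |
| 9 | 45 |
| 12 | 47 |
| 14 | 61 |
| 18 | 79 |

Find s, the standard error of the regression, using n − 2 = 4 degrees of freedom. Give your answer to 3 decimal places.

x=3: ŷ = 5 + 4·3 = 17; e = 17 − 17 = 0
x=6: ŷ = 5 + 4·6 = 29; e = 29 − 29 = 0
x=9: ŷ = 5 + 4·9 = 41; e = 45 − 41 = 4
x=12: ŷ = 5 + 4·12 = 53; e = 47 − 53 = -6
x=14: ŷ = 5 + 4·14 = 61; e = 61 − 61 = 0
x=18: ŷ = 5 + 4·18 = 77; e = 79 − 77 = 2
SSE = 0 + 0 + 16 + 36 + 0 + 4 = 56
s = √(56/4) = √14 ≈ 3.742

s = 3.742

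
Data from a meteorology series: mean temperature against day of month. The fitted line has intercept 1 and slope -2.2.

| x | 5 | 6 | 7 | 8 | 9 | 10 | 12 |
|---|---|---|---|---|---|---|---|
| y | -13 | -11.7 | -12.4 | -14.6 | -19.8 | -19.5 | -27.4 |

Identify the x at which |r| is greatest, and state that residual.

x = 5, r = -3

x=5: ŷ = 1 − 2.2·5 = -10; r = -13 − (-10) = -3
x=6: ŷ = 1 − 2.2·6 = -12.2; r = -11.7 − (-12.2) = 0.5
x=7: ŷ = 1 − 2.2·7 = -14.4; r = -12.4 − (-14.4) = 2
x=8: ŷ = 1 − 2.2·8 = -16.6; r = -14.6 − (-16.6) = 2
x=9: ŷ = 1 − 2.2·9 = -18.8; r = -19.8 − (-18.8) = -1
x=10: ŷ = 1 − 2.2·10 = -21; r = -19.5 − (-21) = 1.5
x=12: ŷ = 1 − 2.2·12 = -25.4; r = -27.4 − (-25.4) = -2
Largest |r| is 3 at x = 5, residual -3.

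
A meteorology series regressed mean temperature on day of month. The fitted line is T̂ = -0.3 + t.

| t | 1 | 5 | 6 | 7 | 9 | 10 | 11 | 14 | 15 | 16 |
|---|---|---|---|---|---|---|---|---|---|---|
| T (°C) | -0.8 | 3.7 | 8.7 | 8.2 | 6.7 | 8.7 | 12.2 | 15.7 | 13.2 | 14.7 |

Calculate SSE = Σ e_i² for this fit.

SSE = 29

t=1: T̂ = -0.3 + 1 = 0.7; e = -0.8 − 0.7 = -1.5
t=5: T̂ = -0.3 + 5 = 4.7; e = 3.7 − 4.7 = -1
t=6: T̂ = -0.3 + 6 = 5.7; e = 8.7 − 5.7 = 3
t=7: T̂ = -0.3 + 7 = 6.7; e = 8.2 − 6.7 = 1.5
t=9: T̂ = -0.3 + 9 = 8.7; e = 6.7 − 8.7 = -2
t=10: T̂ = -0.3 + 10 = 9.7; e = 8.7 − 9.7 = -1
t=11: T̂ = -0.3 + 11 = 10.7; e = 12.2 − 10.7 = 1.5
t=14: T̂ = -0.3 + 14 = 13.7; e = 15.7 − 13.7 = 2
t=15: T̂ = -0.3 + 15 = 14.7; e = 13.2 − 14.7 = -1.5
t=16: T̂ = -0.3 + 16 = 15.7; e = 14.7 − 15.7 = -1
SSE = 2.25 + 1 + 9 + 2.25 + 4 + 1 + 2.25 + 4 + 2.25 + 1 = 29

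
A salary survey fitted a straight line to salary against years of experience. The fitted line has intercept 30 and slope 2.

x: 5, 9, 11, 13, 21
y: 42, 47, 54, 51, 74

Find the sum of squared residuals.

SSE = 38

x=5: ŷ = 30 + 2·5 = 40; r = 42 − 40 = 2
x=9: ŷ = 30 + 2·9 = 48; r = 47 − 48 = -1
x=11: ŷ = 30 + 2·11 = 52; r = 54 − 52 = 2
x=13: ŷ = 30 + 2·13 = 56; r = 51 − 56 = -5
x=21: ŷ = 30 + 2·21 = 72; r = 74 − 72 = 2
SSE = 4 + 1 + 4 + 25 + 4 = 38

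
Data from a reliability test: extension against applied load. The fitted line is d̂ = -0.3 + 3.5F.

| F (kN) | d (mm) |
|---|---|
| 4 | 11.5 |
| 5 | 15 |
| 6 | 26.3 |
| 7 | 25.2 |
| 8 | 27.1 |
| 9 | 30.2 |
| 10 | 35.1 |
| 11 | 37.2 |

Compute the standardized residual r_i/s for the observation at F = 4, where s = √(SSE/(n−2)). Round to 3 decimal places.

F=4: d̂ = -0.3 + 3.5·4 = 13.7; r = 11.5 − 13.7 = -2.2
F=5: d̂ = -0.3 + 3.5·5 = 17.2; r = 15 − 17.2 = -2.2
F=6: d̂ = -0.3 + 3.5·6 = 20.7; r = 26.3 − 20.7 = 5.6
F=7: d̂ = -0.3 + 3.5·7 = 24.2; r = 25.2 − 24.2 = 1
F=8: d̂ = -0.3 + 3.5·8 = 27.7; r = 27.1 − 27.7 = -0.6
F=9: d̂ = -0.3 + 3.5·9 = 31.2; r = 30.2 − 31.2 = -1
F=10: d̂ = -0.3 + 3.5·10 = 34.7; r = 35.1 − 34.7 = 0.4
F=11: d̂ = -0.3 + 3.5·11 = 38.2; r = 37.2 − 38.2 = -1
SSE = 4.84 + 4.84 + 31.36 + 1 + 0.36 + 1 + 0.16 + 1 = 44.56
s = √(44.56/6) = 2.72519
r/s = -2.2 / 2.72519 = -0.807

-0.807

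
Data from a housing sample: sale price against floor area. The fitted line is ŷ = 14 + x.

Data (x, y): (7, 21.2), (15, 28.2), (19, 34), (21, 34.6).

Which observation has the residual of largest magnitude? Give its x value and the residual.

x = 19, e = 1

x=7: ŷ = 14 + 7 = 21; e = 21.2 − 21 = 0.2
x=15: ŷ = 14 + 15 = 29; e = 28.2 − 29 = -0.8
x=19: ŷ = 14 + 19 = 33; e = 34 − 33 = 1
x=21: ŷ = 14 + 21 = 35; e = 34.6 − 35 = -0.4
Largest |e| is 1 at x = 19, residual 1.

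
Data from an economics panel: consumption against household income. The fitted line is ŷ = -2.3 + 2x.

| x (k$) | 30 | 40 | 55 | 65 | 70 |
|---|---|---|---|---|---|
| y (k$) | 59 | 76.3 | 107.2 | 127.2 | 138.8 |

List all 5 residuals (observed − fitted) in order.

x=30: ŷ = -2.3 + 2·30 = 57.7; r = 59 − 57.7 = 1.3
x=40: ŷ = -2.3 + 2·40 = 77.7; r = 76.3 − 77.7 = -1.4
x=55: ŷ = -2.3 + 2·55 = 107.7; r = 107.2 − 107.7 = -0.5
x=65: ŷ = -2.3 + 2·65 = 127.7; r = 127.2 − 127.7 = -0.5
x=70: ŷ = -2.3 + 2·70 = 137.7; r = 138.8 − 137.7 = 1.1

1.3, -1.4, -0.5, -0.5, 1.1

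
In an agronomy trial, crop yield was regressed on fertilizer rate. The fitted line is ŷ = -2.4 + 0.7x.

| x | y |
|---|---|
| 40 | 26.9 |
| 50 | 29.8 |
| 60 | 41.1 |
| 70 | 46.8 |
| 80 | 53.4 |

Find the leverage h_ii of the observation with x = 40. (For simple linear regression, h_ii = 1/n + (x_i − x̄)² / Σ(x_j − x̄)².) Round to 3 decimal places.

h = 0.600

x̄ = (40 + 50 + 60 + 70 + 80)/5 = 60
Σ(x − x̄)² = 400 + 100 + 0 + 100 + 400 = 1000
h = 1/5 + (-20)²/1000 = 0.2 + 0.4 = 0.600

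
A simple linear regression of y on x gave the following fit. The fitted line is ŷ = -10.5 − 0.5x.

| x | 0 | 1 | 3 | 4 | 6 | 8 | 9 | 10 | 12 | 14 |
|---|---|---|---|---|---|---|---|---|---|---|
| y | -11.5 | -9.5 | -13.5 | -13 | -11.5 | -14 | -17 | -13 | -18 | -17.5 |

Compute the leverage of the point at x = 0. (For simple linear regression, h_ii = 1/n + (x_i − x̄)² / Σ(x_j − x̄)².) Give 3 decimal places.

x̄ = (0 + 1 + 3 + 4 + 6 + 8 + 9 + 10 + 12 + 14)/10 = 6.7
Σ(x − x̄)² = 44.89 + 32.49 + 13.69 + 7.29 + 0.49 + 1.69 + 5.29 + 10.89 + 28.09 + 53.29 = 198.1
h = 1/10 + (-6.7)²/198.1 = 0.1 + 0.226603 = 0.327

h = 0.327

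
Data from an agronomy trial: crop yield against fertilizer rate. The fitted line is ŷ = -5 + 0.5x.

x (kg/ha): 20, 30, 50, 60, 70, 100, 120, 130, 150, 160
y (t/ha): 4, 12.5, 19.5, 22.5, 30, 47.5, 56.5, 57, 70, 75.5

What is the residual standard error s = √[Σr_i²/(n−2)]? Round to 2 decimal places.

s = 1.98

x=20: ŷ = -5 + 0.5·20 = 5; r = 4 − 5 = -1
x=30: ŷ = -5 + 0.5·30 = 10; r = 12.5 − 10 = 2.5
x=50: ŷ = -5 + 0.5·50 = 20; r = 19.5 − 20 = -0.5
x=60: ŷ = -5 + 0.5·60 = 25; r = 22.5 − 25 = -2.5
x=70: ŷ = -5 + 0.5·70 = 30; r = 30 − 30 = 0
x=100: ŷ = -5 + 0.5·100 = 45; r = 47.5 − 45 = 2.5
x=120: ŷ = -5 + 0.5·120 = 55; r = 56.5 − 55 = 1.5
x=130: ŷ = -5 + 0.5·130 = 60; r = 57 − 60 = -3
x=150: ŷ = -5 + 0.5·150 = 70; r = 70 − 70 = 0
x=160: ŷ = -5 + 0.5·160 = 75; r = 75.5 − 75 = 0.5
SSE = 1 + 6.25 + 0.25 + 6.25 + 0 + 6.25 + 2.25 + 9 + 0 + 0.25 = 31.5
s = √(31.5/8) = √3.9375 ≈ 1.98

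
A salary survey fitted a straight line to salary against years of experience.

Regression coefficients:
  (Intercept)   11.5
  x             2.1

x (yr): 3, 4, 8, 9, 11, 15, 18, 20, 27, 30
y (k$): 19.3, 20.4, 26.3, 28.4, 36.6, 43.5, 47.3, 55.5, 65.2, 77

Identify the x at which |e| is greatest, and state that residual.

x = 27, e = -3

x=3: ŷ = 11.5 + 2.1·3 = 17.8; e = 19.3 − 17.8 = 1.5
x=4: ŷ = 11.5 + 2.1·4 = 19.9; e = 20.4 − 19.9 = 0.5
x=8: ŷ = 11.5 + 2.1·8 = 28.3; e = 26.3 − 28.3 = -2
x=9: ŷ = 11.5 + 2.1·9 = 30.4; e = 28.4 − 30.4 = -2
x=11: ŷ = 11.5 + 2.1·11 = 34.6; e = 36.6 − 34.6 = 2
x=15: ŷ = 11.5 + 2.1·15 = 43; e = 43.5 − 43 = 0.5
x=18: ŷ = 11.5 + 2.1·18 = 49.3; e = 47.3 − 49.3 = -2
x=20: ŷ = 11.5 + 2.1·20 = 53.5; e = 55.5 − 53.5 = 2
x=27: ŷ = 11.5 + 2.1·27 = 68.2; e = 65.2 − 68.2 = -3
x=30: ŷ = 11.5 + 2.1·30 = 74.5; e = 77 − 74.5 = 2.5
Largest |e| is 3 at x = 27, residual -3.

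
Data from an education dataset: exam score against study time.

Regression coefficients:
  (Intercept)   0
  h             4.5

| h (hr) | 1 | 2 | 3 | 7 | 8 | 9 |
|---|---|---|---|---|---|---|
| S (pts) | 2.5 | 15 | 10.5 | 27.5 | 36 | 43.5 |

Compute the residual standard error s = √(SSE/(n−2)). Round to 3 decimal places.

h=1: ŷ = 4.5·1 = 4.5; e = 2.5 − 4.5 = -2
h=2: ŷ = 4.5·2 = 9; e = 15 − 9 = 6
h=3: ŷ = 4.5·3 = 13.5; e = 10.5 − 13.5 = -3
h=7: ŷ = 4.5·7 = 31.5; e = 27.5 − 31.5 = -4
h=8: ŷ = 4.5·8 = 36; e = 36 − 36 = 0
h=9: ŷ = 4.5·9 = 40.5; e = 43.5 − 40.5 = 3
SSE = 4 + 36 + 9 + 16 + 0 + 9 = 74
s = √(74/4) = √18.5 ≈ 4.301

s = 4.301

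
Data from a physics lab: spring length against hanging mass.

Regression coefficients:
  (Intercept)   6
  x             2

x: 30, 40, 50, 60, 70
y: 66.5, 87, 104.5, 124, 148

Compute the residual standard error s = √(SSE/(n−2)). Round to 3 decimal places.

s = 1.958

x=30: ŷ = 6 + 2·30 = 66; r = 66.5 − 66 = 0.5
x=40: ŷ = 6 + 2·40 = 86; r = 87 − 86 = 1
x=50: ŷ = 6 + 2·50 = 106; r = 104.5 − 106 = -1.5
x=60: ŷ = 6 + 2·60 = 126; r = 124 − 126 = -2
x=70: ŷ = 6 + 2·70 = 146; r = 148 − 146 = 2
SSE = 0.25 + 1 + 2.25 + 4 + 4 = 11.5
s = √(11.5/3) = √3.83333 ≈ 1.958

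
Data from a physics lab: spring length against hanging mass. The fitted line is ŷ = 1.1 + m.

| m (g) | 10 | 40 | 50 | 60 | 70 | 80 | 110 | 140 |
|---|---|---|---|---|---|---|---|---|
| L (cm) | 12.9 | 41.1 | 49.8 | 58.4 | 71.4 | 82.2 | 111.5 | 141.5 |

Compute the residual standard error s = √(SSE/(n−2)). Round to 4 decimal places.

s = 1.5188

m=10: ŷ = 1.1 + 10 = 11.1; e = 12.9 − 11.1 = 1.8
m=40: ŷ = 1.1 + 40 = 41.1; e = 41.1 − 41.1 = 0
m=50: ŷ = 1.1 + 50 = 51.1; e = 49.8 − 51.1 = -1.3
m=60: ŷ = 1.1 + 60 = 61.1; e = 58.4 − 61.1 = -2.7
m=70: ŷ = 1.1 + 70 = 71.1; e = 71.4 − 71.1 = 0.3
m=80: ŷ = 1.1 + 80 = 81.1; e = 82.2 − 81.1 = 1.1
m=110: ŷ = 1.1 + 110 = 111.1; e = 111.5 − 111.1 = 0.4
m=140: ŷ = 1.1 + 140 = 141.1; e = 141.5 − 141.1 = 0.4
SSE = 3.24 + 0 + 1.69 + 7.29 + 0.09 + 1.21 + 0.16 + 0.16 = 13.84
s = √(13.84/6) = √2.30667 ≈ 1.5188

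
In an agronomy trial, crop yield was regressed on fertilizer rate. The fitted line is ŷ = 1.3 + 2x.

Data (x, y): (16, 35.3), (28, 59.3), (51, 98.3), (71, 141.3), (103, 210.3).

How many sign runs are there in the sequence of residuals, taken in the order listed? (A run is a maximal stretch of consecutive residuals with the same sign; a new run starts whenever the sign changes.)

3 runs

x=16: ŷ = 1.3 + 2·16 = 33.3; e = 35.3 − 33.3 = 2
x=28: ŷ = 1.3 + 2·28 = 57.3; e = 59.3 − 57.3 = 2
x=51: ŷ = 1.3 + 2·51 = 103.3; e = 98.3 − 103.3 = -5
x=71: ŷ = 1.3 + 2·71 = 143.3; e = 141.3 − 143.3 = -2
x=103: ŷ = 1.3 + 2·103 = 207.3; e = 210.3 − 207.3 = 3
Signs: + + − − +
Runs: +×2, −×2, +×1 → 3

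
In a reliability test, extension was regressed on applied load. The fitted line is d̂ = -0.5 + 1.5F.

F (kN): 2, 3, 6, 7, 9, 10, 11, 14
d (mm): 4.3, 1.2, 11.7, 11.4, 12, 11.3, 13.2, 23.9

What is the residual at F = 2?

d̂ = -0.5 + 1.5·2 = 2.5
e = 4.3 − 2.5 = 1.8

e = 1.8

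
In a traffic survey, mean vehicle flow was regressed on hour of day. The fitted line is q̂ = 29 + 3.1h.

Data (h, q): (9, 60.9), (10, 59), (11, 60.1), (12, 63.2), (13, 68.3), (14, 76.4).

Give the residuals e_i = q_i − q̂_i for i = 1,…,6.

4, -1, -3, -3, -1, 4

h=9: q̂ = 29 + 3.1·9 = 56.9; e = 60.9 − 56.9 = 4
h=10: q̂ = 29 + 3.1·10 = 60; e = 59 − 60 = -1
h=11: q̂ = 29 + 3.1·11 = 63.1; e = 60.1 − 63.1 = -3
h=12: q̂ = 29 + 3.1·12 = 66.2; e = 63.2 − 66.2 = -3
h=13: q̂ = 29 + 3.1·13 = 69.3; e = 68.3 − 69.3 = -1
h=14: q̂ = 29 + 3.1·14 = 72.4; e = 76.4 − 72.4 = 4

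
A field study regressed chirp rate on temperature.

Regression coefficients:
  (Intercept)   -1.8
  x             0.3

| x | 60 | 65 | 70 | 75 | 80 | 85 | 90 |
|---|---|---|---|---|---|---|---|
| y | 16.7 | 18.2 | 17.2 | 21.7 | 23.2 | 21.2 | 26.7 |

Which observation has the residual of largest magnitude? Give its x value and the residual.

x = 85, r = -2.5

x=60: ŷ = -1.8 + 0.3·60 = 16.2; r = 16.7 − 16.2 = 0.5
x=65: ŷ = -1.8 + 0.3·65 = 17.7; r = 18.2 − 17.7 = 0.5
x=70: ŷ = -1.8 + 0.3·70 = 19.2; r = 17.2 − 19.2 = -2
x=75: ŷ = -1.8 + 0.3·75 = 20.7; r = 21.7 − 20.7 = 1
x=80: ŷ = -1.8 + 0.3·80 = 22.2; r = 23.2 − 22.2 = 1
x=85: ŷ = -1.8 + 0.3·85 = 23.7; r = 21.2 − 23.7 = -2.5
x=90: ŷ = -1.8 + 0.3·90 = 25.2; r = 26.7 − 25.2 = 1.5
Largest |r| is 2.5 at x = 85, residual -2.5.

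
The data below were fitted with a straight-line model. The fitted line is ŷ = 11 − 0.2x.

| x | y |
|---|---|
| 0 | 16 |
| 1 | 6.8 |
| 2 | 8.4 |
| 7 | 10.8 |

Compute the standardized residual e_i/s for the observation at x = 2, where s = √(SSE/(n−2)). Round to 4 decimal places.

x=0: ŷ = 11 − 0.2·0 = 11; e = 16 − 11 = 5
x=1: ŷ = 11 − 0.2·1 = 10.8; e = 6.8 − 10.8 = -4
x=2: ŷ = 11 − 0.2·2 = 10.6; e = 8.4 − 10.6 = -2.2
x=7: ŷ = 11 − 0.2·7 = 9.6; e = 10.8 − 9.6 = 1.2
SSE = 25 + 16 + 4.84 + 1.44 = 47.28
s = √(47.28/2) = 4.8621
e/s = -2.2 / 4.8621 = -0.4525

-0.4525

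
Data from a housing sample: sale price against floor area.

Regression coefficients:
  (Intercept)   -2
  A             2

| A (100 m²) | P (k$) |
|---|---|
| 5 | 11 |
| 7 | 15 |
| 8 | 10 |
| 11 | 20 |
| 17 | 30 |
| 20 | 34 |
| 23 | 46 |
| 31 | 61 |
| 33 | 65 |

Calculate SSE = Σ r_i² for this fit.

SSE = 60

A=5: P̂ = -2 + 2·5 = 8; r = 11 − 8 = 3
A=7: P̂ = -2 + 2·7 = 12; r = 15 − 12 = 3
A=8: P̂ = -2 + 2·8 = 14; r = 10 − 14 = -4
A=11: P̂ = -2 + 2·11 = 20; r = 20 − 20 = 0
A=17: P̂ = -2 + 2·17 = 32; r = 30 − 32 = -2
A=20: P̂ = -2 + 2·20 = 38; r = 34 − 38 = -4
A=23: P̂ = -2 + 2·23 = 44; r = 46 − 44 = 2
A=31: P̂ = -2 + 2·31 = 60; r = 61 − 60 = 1
A=33: P̂ = -2 + 2·33 = 64; r = 65 − 64 = 1
SSE = 9 + 9 + 16 + 0 + 4 + 16 + 4 + 1 + 1 = 60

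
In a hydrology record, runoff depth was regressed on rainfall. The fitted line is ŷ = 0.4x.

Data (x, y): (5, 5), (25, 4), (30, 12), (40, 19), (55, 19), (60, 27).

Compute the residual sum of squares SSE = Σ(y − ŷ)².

SSE = 72

x=5: ŷ = 0.4·5 = 2; e = 5 − 2 = 3
x=25: ŷ = 0.4·25 = 10; e = 4 − 10 = -6
x=30: ŷ = 0.4·30 = 12; e = 12 − 12 = 0
x=40: ŷ = 0.4·40 = 16; e = 19 − 16 = 3
x=55: ŷ = 0.4·55 = 22; e = 19 − 22 = -3
x=60: ŷ = 0.4·60 = 24; e = 27 − 24 = 3
SSE = 9 + 36 + 0 + 9 + 9 + 9 = 72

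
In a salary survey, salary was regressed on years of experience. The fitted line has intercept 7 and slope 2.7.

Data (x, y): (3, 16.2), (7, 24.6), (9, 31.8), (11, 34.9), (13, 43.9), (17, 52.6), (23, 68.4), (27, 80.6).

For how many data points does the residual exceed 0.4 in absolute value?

7

x=3: ŷ = 7 + 2.7·3 = 15.1; e = 16.2 − 15.1 = 1.1
x=7: ŷ = 7 + 2.7·7 = 25.9; e = 24.6 − 25.9 = -1.3
x=9: ŷ = 7 + 2.7·9 = 31.3; e = 31.8 − 31.3 = 0.5
x=11: ŷ = 7 + 2.7·11 = 36.7; e = 34.9 − 36.7 = -1.8
x=13: ŷ = 7 + 2.7·13 = 42.1; e = 43.9 − 42.1 = 1.8
x=17: ŷ = 7 + 2.7·17 = 52.9; e = 52.6 − 52.9 = -0.3
x=23: ŷ = 7 + 2.7·23 = 69.1; e = 68.4 − 69.1 = -0.7
x=27: ŷ = 7 + 2.7·27 = 79.9; e = 80.6 − 79.9 = 0.7
|e| > 0.4: x=3 (|e|=1.1), x=7 (|e|=1.3), x=9 (|e|=0.5), x=11 (|e|=1.8), x=13 (|e|=1.8), x=23 (|e|=0.7), x=27 (|e|=0.7) → 7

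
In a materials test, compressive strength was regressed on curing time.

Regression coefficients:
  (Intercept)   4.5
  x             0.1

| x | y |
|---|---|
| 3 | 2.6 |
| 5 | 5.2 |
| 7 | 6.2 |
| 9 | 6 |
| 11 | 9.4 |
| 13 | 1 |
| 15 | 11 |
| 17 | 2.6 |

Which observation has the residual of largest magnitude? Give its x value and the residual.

x = 15, r = 5

x=3: ŷ = 4.5 + 0.1·3 = 4.8; r = 2.6 − 4.8 = -2.2
x=5: ŷ = 4.5 + 0.1·5 = 5; r = 5.2 − 5 = 0.2
x=7: ŷ = 4.5 + 0.1·7 = 5.2; r = 6.2 − 5.2 = 1
x=9: ŷ = 4.5 + 0.1·9 = 5.4; r = 6 − 5.4 = 0.6
x=11: ŷ = 4.5 + 0.1·11 = 5.6; r = 9.4 − 5.6 = 3.8
x=13: ŷ = 4.5 + 0.1·13 = 5.8; r = 1 − 5.8 = -4.8
x=15: ŷ = 4.5 + 0.1·15 = 6; r = 11 − 6 = 5
x=17: ŷ = 4.5 + 0.1·17 = 6.2; r = 2.6 − 6.2 = -3.6
Largest |r| is 5 at x = 15, residual 5.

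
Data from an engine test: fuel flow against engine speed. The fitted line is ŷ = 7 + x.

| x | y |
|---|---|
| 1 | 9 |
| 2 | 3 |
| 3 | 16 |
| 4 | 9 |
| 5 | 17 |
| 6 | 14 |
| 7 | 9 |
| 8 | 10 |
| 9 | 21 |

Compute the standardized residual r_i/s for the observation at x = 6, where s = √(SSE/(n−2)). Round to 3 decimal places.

x=1: ŷ = 7 + 1 = 8; r = 9 − 8 = 1
x=2: ŷ = 7 + 2 = 9; r = 3 − 9 = -6
x=3: ŷ = 7 + 3 = 10; r = 16 − 10 = 6
x=4: ŷ = 7 + 4 = 11; r = 9 − 11 = -2
x=5: ŷ = 7 + 5 = 12; r = 17 − 12 = 5
x=6: ŷ = 7 + 6 = 13; r = 14 − 13 = 1
x=7: ŷ = 7 + 7 = 14; r = 9 − 14 = -5
x=8: ŷ = 7 + 8 = 15; r = 10 − 15 = -5
x=9: ŷ = 7 + 9 = 16; r = 21 − 16 = 5
SSE = 1 + 36 + 36 + 4 + 25 + 1 + 25 + 25 + 25 = 178
s = √(178/7) = 5.04268
r/s = 1 / 5.04268 = 0.198

0.198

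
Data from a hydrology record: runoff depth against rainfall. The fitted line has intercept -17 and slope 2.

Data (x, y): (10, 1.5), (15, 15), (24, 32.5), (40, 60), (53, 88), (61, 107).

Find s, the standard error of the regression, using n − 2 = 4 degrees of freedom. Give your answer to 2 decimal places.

s = 2.37

x=10: ŷ = -17 + 2·10 = 3; r = 1.5 − 3 = -1.5
x=15: ŷ = -17 + 2·15 = 13; r = 15 − 13 = 2
x=24: ŷ = -17 + 2·24 = 31; r = 32.5 − 31 = 1.5
x=40: ŷ = -17 + 2·40 = 63; r = 60 − 63 = -3
x=53: ŷ = -17 + 2·53 = 89; r = 88 − 89 = -1
x=61: ŷ = -17 + 2·61 = 105; r = 107 − 105 = 2
SSE = 2.25 + 4 + 2.25 + 9 + 1 + 4 = 22.5
s = √(22.5/4) = √5.625 ≈ 2.37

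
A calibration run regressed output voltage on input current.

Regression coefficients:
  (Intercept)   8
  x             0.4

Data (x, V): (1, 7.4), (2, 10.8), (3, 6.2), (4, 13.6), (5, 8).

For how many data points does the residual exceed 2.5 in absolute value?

2

x=1: ŷ = 8 + 0.4·1 = 8.4; r = 7.4 − 8.4 = -1
x=2: ŷ = 8 + 0.4·2 = 8.8; r = 10.8 − 8.8 = 2
x=3: ŷ = 8 + 0.4·3 = 9.2; r = 6.2 − 9.2 = -3
x=4: ŷ = 8 + 0.4·4 = 9.6; r = 13.6 − 9.6 = 4
x=5: ŷ = 8 + 0.4·5 = 10; r = 8 − 10 = -2
|r| > 2.5: x=3 (|r|=3), x=4 (|r|=4) → 2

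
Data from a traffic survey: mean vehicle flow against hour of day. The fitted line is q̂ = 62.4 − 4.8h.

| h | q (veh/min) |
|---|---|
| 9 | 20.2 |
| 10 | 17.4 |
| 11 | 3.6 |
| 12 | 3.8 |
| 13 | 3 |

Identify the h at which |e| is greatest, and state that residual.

h=9: q̂ = 62.4 − 4.8·9 = 19.2; e = 20.2 − 19.2 = 1
h=10: q̂ = 62.4 − 4.8·10 = 14.4; e = 17.4 − 14.4 = 3
h=11: q̂ = 62.4 − 4.8·11 = 9.6; e = 3.6 − 9.6 = -6
h=12: q̂ = 62.4 − 4.8·12 = 4.8; e = 3.8 − 4.8 = -1
h=13: q̂ = 62.4 − 4.8·13 = 0; e = 3 − 0 = 3
Largest |e| is 6 at h = 11, residual -6.

h = 11, e = -6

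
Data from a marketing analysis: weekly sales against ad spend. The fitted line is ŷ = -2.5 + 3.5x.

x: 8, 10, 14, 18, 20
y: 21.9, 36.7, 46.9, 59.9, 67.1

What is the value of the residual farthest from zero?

x=8: ŷ = -2.5 + 3.5·8 = 25.5; e = 21.9 − 25.5 = -3.6
x=10: ŷ = -2.5 + 3.5·10 = 32.5; e = 36.7 − 32.5 = 4.2
x=14: ŷ = -2.5 + 3.5·14 = 46.5; e = 46.9 − 46.5 = 0.4
x=18: ŷ = -2.5 + 3.5·18 = 60.5; e = 59.9 − 60.5 = -0.6
x=20: ŷ = -2.5 + 3.5·20 = 67.5; e = 67.1 − 67.5 = -0.4
Largest |e| is 4.2 at x = 10, residual 4.2.

e = 4.2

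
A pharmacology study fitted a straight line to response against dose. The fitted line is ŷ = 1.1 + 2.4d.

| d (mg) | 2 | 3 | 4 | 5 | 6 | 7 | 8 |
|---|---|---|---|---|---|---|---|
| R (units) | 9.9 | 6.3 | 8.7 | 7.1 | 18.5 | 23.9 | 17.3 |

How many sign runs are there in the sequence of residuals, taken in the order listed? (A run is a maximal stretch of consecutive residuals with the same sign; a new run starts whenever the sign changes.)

d=2: ŷ = 1.1 + 2.4·2 = 5.9; e = 9.9 − 5.9 = 4
d=3: ŷ = 1.1 + 2.4·3 = 8.3; e = 6.3 − 8.3 = -2
d=4: ŷ = 1.1 + 2.4·4 = 10.7; e = 8.7 − 10.7 = -2
d=5: ŷ = 1.1 + 2.4·5 = 13.1; e = 7.1 − 13.1 = -6
d=6: ŷ = 1.1 + 2.4·6 = 15.5; e = 18.5 − 15.5 = 3
d=7: ŷ = 1.1 + 2.4·7 = 17.9; e = 23.9 − 17.9 = 6
d=8: ŷ = 1.1 + 2.4·8 = 20.3; e = 17.3 − 20.3 = -3
Signs: + − − − + + −
Runs: +×1, −×3, +×2, −×1 → 4

4 runs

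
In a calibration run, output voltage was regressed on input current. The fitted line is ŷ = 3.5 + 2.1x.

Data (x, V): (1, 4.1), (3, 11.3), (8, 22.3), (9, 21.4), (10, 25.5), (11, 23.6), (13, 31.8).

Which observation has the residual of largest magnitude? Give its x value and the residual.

x=1: ŷ = 3.5 + 2.1·1 = 5.6; r = 4.1 − 5.6 = -1.5
x=3: ŷ = 3.5 + 2.1·3 = 9.8; r = 11.3 − 9.8 = 1.5
x=8: ŷ = 3.5 + 2.1·8 = 20.3; r = 22.3 − 20.3 = 2
x=9: ŷ = 3.5 + 2.1·9 = 22.4; r = 21.4 − 22.4 = -1
x=10: ŷ = 3.5 + 2.1·10 = 24.5; r = 25.5 − 24.5 = 1
x=11: ŷ = 3.5 + 2.1·11 = 26.6; r = 23.6 − 26.6 = -3
x=13: ŷ = 3.5 + 2.1·13 = 30.8; r = 31.8 − 30.8 = 1
Largest |r| is 3 at x = 11, residual -3.

x = 11, r = -3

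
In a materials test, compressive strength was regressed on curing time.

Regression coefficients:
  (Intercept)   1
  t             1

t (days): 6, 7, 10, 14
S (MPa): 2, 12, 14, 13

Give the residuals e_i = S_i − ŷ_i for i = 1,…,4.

t=6: ŷ = 1 + 6 = 7; e = 2 − 7 = -5
t=7: ŷ = 1 + 7 = 8; e = 12 − 8 = 4
t=10: ŷ = 1 + 10 = 11; e = 14 − 11 = 3
t=14: ŷ = 1 + 14 = 15; e = 13 − 15 = -2

-5, 4, 3, -2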